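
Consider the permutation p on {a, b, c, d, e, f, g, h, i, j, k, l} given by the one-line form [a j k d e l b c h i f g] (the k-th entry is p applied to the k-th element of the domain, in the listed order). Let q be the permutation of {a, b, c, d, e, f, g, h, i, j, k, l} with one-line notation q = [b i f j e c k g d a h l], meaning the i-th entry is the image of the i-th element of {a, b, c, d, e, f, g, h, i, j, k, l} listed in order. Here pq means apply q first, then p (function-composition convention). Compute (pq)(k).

c

First apply q: q(k) = h, then p(h) = c. Thus (pq)(k) = c.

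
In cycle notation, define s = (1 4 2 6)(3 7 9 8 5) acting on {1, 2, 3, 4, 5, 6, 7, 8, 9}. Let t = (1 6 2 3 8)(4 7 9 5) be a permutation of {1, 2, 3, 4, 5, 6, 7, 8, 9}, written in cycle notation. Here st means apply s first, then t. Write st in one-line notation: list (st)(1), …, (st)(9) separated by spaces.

For each element, apply s then t: 1 → 4 → 7; 2 → 6 → 2; 3 → 7 → 9; 4 → 2 → 3; 5 → 3 → 8; 6 → 1 → 6; 7 → 9 → 5; 8 → 5 → 4; 9 → 8 → 1.
Collecting the images, st = [7 2 9 3 8 6 5 4 1].

7 2 9 3 8 6 5 4 1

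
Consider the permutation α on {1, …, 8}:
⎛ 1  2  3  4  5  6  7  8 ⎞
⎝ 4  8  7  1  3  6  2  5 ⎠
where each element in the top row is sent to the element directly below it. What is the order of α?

10

Decomposing into disjoint cycles gives cycle lengths 5, 2, 1.
The order of α is the least common multiple of its cycle lengths: lcm(5, 2) = 10.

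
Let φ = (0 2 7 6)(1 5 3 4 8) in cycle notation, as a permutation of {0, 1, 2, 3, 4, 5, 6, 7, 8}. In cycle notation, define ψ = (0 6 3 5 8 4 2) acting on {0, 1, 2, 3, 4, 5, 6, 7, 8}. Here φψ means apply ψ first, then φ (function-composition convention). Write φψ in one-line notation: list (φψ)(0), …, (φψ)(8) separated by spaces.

0 5 2 3 7 1 4 6 8

(φψ)(x) = φ(ψ(x)). Computing each image: φ(ψ(0)) = φ(6) = 0, φ(ψ(1)) = φ(1) = 5, φ(ψ(2)) = φ(0) = 2, φ(ψ(3)) = φ(5) = 3, φ(ψ(4)) = φ(2) = 7, φ(ψ(5)) = φ(8) = 1, φ(ψ(6)) = φ(3) = 4, φ(ψ(7)) = φ(7) = 6, φ(ψ(8)) = φ(4) = 8.
Hence φψ = [0 5 2 3 7 1 4 6 8].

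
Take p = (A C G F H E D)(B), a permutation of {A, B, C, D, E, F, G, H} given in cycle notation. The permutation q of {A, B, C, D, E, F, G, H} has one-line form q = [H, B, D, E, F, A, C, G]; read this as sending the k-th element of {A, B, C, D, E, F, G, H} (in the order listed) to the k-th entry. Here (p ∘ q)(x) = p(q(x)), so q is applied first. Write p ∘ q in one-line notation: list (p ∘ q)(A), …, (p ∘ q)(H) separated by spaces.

Chase each element through q then p: A → H → E; B → B → B; C → D → A; D → E → D; E → F → H; F → A → C; G → C → G; H → G → F.
Collecting the images, p ∘ q = [E B A D H C G F].

E B A D H C G F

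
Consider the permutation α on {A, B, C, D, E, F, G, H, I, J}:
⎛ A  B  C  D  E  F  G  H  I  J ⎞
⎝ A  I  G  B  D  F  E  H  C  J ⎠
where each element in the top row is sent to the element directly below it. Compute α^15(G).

Tracing G → E → … returns to G after 6 steps, so G lies in a 6-cycle (B I C G E D).
On a 6-cycle, α^6 is the identity, so α^15 = α^3 there (15 ≡ 3 mod 6).
Stepping 3 places around the cycle: G → E → D → B.

B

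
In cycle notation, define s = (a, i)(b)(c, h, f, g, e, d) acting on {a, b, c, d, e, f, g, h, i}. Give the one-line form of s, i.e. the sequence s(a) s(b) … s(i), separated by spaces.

i b h c d g e f a

Each element maps to the next entry in its cycle (wrapping to the front): a→i, b→b, c→h, d→c, e→d, f→g, g→e, h→f, i→a.
So the one-line form is i b h c d g e f a.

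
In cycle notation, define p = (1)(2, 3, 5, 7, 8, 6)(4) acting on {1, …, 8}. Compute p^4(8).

8 lies in the 6-cycle (2, 3, 5, 7, 8, 6).
Advancing 4 steps from 8: 8 → 6 → 2 → 3 → 5.

5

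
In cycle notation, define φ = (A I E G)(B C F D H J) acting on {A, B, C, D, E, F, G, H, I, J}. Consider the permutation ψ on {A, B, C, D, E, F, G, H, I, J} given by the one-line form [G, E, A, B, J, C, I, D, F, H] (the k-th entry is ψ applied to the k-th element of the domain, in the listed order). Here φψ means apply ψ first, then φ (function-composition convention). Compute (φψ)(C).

(φψ)(C) = φ(ψ(C)). ψ(C) = A, then φ(A) = I. So (φψ)(C) = I.

I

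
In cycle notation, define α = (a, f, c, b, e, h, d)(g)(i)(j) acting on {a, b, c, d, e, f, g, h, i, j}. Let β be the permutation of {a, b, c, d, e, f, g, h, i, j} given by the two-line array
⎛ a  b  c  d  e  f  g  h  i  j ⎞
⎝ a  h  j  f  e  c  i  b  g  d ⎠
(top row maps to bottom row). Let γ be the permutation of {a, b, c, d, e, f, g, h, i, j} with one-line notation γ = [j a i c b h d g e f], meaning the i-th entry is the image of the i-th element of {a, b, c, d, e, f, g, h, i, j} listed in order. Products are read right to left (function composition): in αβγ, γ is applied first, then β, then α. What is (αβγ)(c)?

g

Chase c: γ(c) = i; β(i) = g; α(g) = g. Hence (αβγ)(c) = g.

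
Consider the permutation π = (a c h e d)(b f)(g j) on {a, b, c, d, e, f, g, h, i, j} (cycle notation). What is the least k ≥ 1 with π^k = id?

10

The cycle type of π is (5, 2, 2, 1).
The order of π is the least common multiple of its cycle lengths: lcm(5, 2, 2) = 10.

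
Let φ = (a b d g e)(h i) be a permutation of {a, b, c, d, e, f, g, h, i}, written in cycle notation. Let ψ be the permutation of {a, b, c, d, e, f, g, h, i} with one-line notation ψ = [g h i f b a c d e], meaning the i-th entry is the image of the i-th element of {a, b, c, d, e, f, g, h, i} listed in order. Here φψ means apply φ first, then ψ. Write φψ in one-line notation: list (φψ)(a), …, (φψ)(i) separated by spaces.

h f i c g a b e d

For each element, apply φ then ψ: a → b → h; b → d → f; c → c → i; d → g → c; e → a → g; f → f → a; g → e → b; h → i → e; i → h → d.
Collecting the images, φψ = [h f i c g a b e d].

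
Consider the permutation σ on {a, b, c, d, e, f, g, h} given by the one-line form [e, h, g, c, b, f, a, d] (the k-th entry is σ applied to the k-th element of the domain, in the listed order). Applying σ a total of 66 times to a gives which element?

Tracing a → e → … returns to a after 7 steps, so a lies in a 7-cycle (a e b h d c g).
Since the cycle has length 7, σ^66 acts on it the same as σ^3 (66 mod 7 = 3).
Stepping 3 places around the cycle: a → e → b → h.

h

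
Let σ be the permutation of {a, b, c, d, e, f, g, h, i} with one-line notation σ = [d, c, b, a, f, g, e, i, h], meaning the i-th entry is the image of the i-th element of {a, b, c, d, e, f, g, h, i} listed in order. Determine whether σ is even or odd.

odd

In disjoint-cycle form the cycle lengths are 3, 2, 2, 2.
A cycle of length ℓ contributes ℓ−1 transpositions, so σ is a product of 2 + 1 + 1 + 1 = 5 transpositions — odd.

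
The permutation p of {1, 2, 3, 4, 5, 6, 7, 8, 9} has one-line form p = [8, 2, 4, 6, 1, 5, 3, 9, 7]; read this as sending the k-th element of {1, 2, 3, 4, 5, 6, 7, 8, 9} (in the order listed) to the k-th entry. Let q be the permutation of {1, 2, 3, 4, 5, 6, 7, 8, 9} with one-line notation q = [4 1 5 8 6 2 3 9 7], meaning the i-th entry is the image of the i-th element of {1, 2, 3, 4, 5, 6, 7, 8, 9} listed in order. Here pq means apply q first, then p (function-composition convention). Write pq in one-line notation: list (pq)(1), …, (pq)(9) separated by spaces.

6 8 1 9 5 2 4 7 3

(pq)(x) = p(q(x)). Computing each image: p(q(1)) = p(4) = 6, p(q(2)) = p(1) = 8, p(q(3)) = p(5) = 1, p(q(4)) = p(8) = 9, p(q(5)) = p(6) = 5, p(q(6)) = p(2) = 2, p(q(7)) = p(3) = 4, p(q(8)) = p(9) = 7, p(q(9)) = p(7) = 3.
Hence pq = [6 8 1 9 5 2 4 7 3].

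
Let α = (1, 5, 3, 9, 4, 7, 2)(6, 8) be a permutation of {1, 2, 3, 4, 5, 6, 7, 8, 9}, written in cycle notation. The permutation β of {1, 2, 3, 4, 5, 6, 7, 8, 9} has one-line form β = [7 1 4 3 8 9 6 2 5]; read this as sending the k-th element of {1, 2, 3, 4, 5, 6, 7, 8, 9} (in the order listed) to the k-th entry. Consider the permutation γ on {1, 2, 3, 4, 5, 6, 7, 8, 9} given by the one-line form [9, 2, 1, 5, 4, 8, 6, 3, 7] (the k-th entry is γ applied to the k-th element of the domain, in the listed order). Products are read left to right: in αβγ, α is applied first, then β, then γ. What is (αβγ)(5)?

(αβγ)(5) = γ(β(α(5))). α(5) = 3, then β(3) = 4, then γ(4) = 5, so the result is 5.

5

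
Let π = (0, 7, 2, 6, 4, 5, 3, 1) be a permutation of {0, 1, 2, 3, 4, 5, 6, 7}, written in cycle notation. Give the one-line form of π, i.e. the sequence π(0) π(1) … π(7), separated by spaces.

Reading each image from the cycles: 0→7, 1→0, 2→6, 3→1, 4→5, 5→3, 6→4, 7→2.
Listing these in domain order gives 7 0 6 1 5 3 4 2.

7 0 6 1 5 3 4 2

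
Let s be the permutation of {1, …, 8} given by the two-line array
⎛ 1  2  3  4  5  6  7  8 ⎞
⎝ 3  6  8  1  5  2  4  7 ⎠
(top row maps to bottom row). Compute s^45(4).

4

Tracing 4 → 1 → … returns to 4 after 5 steps, so 4 lies in a 5-cycle (1, 3, 8, 7, 4).
On a 5-cycle, s^5 is the identity, so s^45 = s^0 there (45 ≡ 0 mod 5).
So s^45(4) = 4.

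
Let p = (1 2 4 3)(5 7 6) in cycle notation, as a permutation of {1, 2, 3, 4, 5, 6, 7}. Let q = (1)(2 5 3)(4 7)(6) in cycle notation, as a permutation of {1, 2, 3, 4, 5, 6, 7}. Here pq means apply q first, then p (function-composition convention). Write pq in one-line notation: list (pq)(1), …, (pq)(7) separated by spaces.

2 7 4 6 1 5 3

(pq)(x) = p(q(x)). Computing each image: p(q(1)) = p(1) = 2, p(q(2)) = p(5) = 7, p(q(3)) = p(2) = 4, p(q(4)) = p(7) = 6, p(q(5)) = p(3) = 1, p(q(6)) = p(6) = 5, p(q(7)) = p(4) = 3.
Hence pq = [2 7 4 6 1 5 3].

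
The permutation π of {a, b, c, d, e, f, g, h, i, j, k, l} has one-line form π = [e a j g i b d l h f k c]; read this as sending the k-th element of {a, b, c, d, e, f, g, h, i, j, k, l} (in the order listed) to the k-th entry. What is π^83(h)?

Tracing h → l → … returns to h after 9 steps, so h lies in a 9-cycle (a e i h l c j f b).
Since the cycle has length 9, π^83 acts on it the same as π^2 (83 mod 9 = 2).
Stepping 2 places around the cycle: h → l → c.

c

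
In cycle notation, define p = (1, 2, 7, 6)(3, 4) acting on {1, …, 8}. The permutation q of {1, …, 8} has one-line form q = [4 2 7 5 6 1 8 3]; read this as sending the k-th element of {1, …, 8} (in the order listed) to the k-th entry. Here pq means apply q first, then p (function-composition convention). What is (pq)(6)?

2

(pq)(6) = p(q(6)). q(6) = 1, then p(1) = 2. So (pq)(6) = 2.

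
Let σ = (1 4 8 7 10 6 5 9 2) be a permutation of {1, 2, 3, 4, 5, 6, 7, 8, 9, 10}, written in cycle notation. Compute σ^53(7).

8

7 lies in the 9-cycle (1 4 8 7 10 6 5 9 2).
Since the cycle has length 9, σ^53 acts on it the same as σ^8 (53 mod 9 = 8).
Stepping 8 places around the cycle: 7 → 10 → 6 → 5 → 9 → 2 → 1 → 4 → 8.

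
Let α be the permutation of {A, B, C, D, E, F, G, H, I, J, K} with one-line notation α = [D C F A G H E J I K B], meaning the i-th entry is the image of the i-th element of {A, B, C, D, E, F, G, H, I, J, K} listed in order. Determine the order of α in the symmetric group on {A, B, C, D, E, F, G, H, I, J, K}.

Writing α as disjoint cycles, the cycle lengths are 6, 2, 2, 1.
The order is lcm(6, 2, 2) = 6.

6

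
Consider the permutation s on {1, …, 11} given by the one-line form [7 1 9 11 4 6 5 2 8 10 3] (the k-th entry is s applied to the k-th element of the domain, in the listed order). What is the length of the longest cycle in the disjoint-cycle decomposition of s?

Decomposing into disjoint cycles gives (1, 7, 5, 4, 11, 3, 9, 8, 2); the longest has length 9.

9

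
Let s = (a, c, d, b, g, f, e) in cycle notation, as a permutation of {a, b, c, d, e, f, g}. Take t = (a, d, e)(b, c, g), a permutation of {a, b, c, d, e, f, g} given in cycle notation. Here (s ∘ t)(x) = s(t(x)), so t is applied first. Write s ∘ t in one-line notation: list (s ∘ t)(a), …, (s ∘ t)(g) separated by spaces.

b d f a c e g

(s ∘ t)(x) = s(t(x)). Computing each image: s(t(a)) = s(d) = b, s(t(b)) = s(c) = d, s(t(c)) = s(g) = f, s(t(d)) = s(e) = a, s(t(e)) = s(a) = c, s(t(f)) = s(f) = e, s(t(g)) = s(b) = g.
Hence s ∘ t = [b d f a c e g].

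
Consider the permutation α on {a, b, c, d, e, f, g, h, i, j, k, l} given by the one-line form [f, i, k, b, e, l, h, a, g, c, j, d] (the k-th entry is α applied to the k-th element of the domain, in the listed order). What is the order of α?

Writing α as disjoint cycles, the cycle lengths are 8, 3, 1.
The order of α is the least common multiple of its cycle lengths: lcm(8, 3) = 24.

24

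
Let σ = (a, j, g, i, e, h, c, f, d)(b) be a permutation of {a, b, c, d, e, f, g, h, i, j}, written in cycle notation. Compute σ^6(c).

c lies in the 9-cycle (a, j, g, i, e, h, c, f, d).
Stepping 6 places around the cycle: c → f → d → a → j → g → i.

i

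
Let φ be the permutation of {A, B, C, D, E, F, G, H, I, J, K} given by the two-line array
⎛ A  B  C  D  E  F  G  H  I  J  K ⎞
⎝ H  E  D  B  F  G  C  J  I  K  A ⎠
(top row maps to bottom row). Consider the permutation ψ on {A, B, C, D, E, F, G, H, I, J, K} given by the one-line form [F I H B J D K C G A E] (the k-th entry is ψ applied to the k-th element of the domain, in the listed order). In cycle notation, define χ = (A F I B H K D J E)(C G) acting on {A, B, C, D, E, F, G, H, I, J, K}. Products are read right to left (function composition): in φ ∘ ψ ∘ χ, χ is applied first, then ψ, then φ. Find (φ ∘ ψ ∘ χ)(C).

Chase C: χ(C) = G; ψ(G) = K; φ(K) = A. Hence (φ ∘ ψ ∘ χ)(C) = A.

A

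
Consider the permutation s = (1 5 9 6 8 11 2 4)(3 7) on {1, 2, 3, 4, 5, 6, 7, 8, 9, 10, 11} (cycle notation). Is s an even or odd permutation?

The cycle lengths are 8, 2, 1.
A cycle is odd iff its length is even; s has 2 even-length cycles, so sgn(s) = (−1)^2 and s is even.

even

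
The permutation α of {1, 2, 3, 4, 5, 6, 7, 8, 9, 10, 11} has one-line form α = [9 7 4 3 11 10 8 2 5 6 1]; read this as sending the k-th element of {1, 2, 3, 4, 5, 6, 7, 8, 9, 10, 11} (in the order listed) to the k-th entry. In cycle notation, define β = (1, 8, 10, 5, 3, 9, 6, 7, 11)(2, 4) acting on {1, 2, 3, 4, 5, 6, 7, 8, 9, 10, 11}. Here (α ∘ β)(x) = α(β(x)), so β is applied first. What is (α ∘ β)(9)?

(α ∘ β)(9) = α(β(9)). β(9) = 6, then α(6) = 10. So (α ∘ β)(9) = 10.

10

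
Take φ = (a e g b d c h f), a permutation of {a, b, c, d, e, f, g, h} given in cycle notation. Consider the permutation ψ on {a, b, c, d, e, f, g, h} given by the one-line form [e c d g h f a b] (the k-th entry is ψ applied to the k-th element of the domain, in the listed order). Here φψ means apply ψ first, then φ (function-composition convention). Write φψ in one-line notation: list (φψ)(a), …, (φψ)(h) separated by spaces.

g h c b f a e d

(φψ)(x) = φ(ψ(x)). Computing each image: φ(ψ(a)) = φ(e) = g, φ(ψ(b)) = φ(c) = h, φ(ψ(c)) = φ(d) = c, φ(ψ(d)) = φ(g) = b, φ(ψ(e)) = φ(h) = f, φ(ψ(f)) = φ(f) = a, φ(ψ(g)) = φ(a) = e, φ(ψ(h)) = φ(b) = d.
Hence φψ = [g h c b f a e d].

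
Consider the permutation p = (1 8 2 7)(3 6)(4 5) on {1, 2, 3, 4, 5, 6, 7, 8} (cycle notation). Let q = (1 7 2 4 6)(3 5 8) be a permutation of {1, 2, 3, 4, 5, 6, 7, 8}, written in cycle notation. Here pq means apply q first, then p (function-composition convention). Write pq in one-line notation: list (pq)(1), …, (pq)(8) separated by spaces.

1 5 4 3 2 8 7 6

(pq)(x) = p(q(x)). Computing each image: p(q(1)) = p(7) = 1, p(q(2)) = p(4) = 5, p(q(3)) = p(5) = 4, p(q(4)) = p(6) = 3, p(q(5)) = p(8) = 2, p(q(6)) = p(1) = 8, p(q(7)) = p(2) = 7, p(q(8)) = p(3) = 6.
Hence pq = [1 5 4 3 2 8 7 6].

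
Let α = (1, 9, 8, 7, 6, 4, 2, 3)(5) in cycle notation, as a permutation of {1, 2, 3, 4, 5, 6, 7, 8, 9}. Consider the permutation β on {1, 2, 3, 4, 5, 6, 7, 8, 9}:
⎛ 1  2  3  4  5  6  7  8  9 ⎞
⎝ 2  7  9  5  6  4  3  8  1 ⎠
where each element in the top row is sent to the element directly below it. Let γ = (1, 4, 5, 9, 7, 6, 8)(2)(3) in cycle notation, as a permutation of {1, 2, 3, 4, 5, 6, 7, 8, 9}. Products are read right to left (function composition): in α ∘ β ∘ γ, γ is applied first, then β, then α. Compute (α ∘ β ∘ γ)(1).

Chase 1: γ(1) = 4; β(4) = 5; α(5) = 5. Hence (α ∘ β ∘ γ)(1) = 5.

5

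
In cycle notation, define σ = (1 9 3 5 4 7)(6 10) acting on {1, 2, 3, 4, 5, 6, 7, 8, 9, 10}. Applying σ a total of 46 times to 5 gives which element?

5 lies in the 6-cycle (1 9 3 5 4 7).
On a 6-cycle, σ^6 is the identity, so σ^46 = σ^4 there (46 ≡ 4 mod 6).
Advancing 4 steps from 5: 5 → 4 → 7 → 1 → 9.

9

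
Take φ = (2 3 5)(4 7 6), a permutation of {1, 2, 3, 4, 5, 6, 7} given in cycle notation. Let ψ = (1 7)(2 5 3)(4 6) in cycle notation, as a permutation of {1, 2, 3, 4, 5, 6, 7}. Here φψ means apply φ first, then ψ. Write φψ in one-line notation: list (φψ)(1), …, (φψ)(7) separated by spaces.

7 2 3 1 5 6 4

(φψ)(x) = ψ(φ(x)). Computing each image: ψ(φ(1)) = ψ(1) = 7, ψ(φ(2)) = ψ(3) = 2, ψ(φ(3)) = ψ(5) = 3, ψ(φ(4)) = ψ(7) = 1, ψ(φ(5)) = ψ(2) = 5, ψ(φ(6)) = ψ(4) = 6, ψ(φ(7)) = ψ(6) = 4.
Hence φψ = [7 2 3 1 5 6 4].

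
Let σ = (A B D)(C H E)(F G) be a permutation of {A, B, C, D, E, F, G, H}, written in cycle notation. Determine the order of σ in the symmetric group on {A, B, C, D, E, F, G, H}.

6

The disjoint cycles have lengths 3, 3, 2.
Since disjoint cycles commute, ord(σ) = lcm(3, 3, 2) = 6.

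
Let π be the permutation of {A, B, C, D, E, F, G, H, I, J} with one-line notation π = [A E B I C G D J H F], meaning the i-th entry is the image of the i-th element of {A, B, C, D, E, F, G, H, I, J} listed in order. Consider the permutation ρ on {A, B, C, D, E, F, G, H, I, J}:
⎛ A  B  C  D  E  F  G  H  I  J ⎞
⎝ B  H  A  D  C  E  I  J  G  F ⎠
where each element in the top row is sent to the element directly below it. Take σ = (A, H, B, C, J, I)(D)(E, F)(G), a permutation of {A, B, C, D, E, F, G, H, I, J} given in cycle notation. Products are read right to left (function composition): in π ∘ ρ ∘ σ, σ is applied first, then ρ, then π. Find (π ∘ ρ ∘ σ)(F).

B

(π ∘ ρ ∘ σ)(F) = π(ρ(σ(F))). σ(F) = E, then ρ(E) = C, then π(C) = B, so the result is B.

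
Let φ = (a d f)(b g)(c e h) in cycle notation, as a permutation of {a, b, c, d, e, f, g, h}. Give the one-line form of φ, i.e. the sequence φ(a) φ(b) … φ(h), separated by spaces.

Each element maps to the next entry in its cycle (wrapping to the front): a↦d, b↦g, c↦e, d↦f, e↦h, f↦a, g↦b, h↦c.
Listing these in domain order gives d g e f h a b c.

d g e f h a b c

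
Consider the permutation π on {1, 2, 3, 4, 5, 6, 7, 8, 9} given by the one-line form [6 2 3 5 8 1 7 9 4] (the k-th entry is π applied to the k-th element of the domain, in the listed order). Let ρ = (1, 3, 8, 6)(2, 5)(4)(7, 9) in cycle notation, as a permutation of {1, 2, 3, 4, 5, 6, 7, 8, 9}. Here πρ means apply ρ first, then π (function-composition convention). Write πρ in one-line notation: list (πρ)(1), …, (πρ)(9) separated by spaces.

Chase each element through ρ then π: 1 → 3 → 3; 2 → 5 → 8; 3 → 8 → 9; 4 → 4 → 5; 5 → 2 → 2; 6 → 1 → 6; 7 → 9 → 4; 8 → 6 → 1; 9 → 7 → 7.
So πρ in one-line form is 3 8 9 5 2 6 4 1 7.

3 8 9 5 2 6 4 1 7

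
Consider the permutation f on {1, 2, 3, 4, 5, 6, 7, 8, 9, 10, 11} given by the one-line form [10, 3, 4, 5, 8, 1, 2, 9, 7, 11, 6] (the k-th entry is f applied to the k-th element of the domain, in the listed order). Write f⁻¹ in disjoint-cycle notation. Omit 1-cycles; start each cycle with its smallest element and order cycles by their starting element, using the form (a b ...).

(1 6 11 10)(2 7 9 8 5 4 3)

The cycle decomposition of f is (1 10 11 6)(2 3 4 5 8 9 7).
Reversing each cycle (and rotating so the smallest element leads) gives f⁻¹ = (1 6 11 10)(2 7 9 8 5 4 3).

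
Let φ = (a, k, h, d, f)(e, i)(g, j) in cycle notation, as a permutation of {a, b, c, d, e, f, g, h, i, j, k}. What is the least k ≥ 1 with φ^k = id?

The disjoint cycles have lengths 5, 2, 2, 1, 1.
The order of φ is the least common multiple of its cycle lengths: lcm(5, 2, 2) = 10.

10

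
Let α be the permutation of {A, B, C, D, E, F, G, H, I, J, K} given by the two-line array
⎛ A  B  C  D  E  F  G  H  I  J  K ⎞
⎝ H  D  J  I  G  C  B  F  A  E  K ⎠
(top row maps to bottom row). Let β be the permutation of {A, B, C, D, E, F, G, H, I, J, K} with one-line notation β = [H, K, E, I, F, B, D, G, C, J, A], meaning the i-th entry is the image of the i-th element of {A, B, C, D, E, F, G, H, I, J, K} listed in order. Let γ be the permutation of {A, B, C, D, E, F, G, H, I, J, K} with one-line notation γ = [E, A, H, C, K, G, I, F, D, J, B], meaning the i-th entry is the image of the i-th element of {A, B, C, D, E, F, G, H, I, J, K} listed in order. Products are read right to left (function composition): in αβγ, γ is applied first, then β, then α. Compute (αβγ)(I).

(αβγ)(I) = α(β(γ(I))). γ(I) = D, then β(D) = I, then α(I) = A, so the result is A.

A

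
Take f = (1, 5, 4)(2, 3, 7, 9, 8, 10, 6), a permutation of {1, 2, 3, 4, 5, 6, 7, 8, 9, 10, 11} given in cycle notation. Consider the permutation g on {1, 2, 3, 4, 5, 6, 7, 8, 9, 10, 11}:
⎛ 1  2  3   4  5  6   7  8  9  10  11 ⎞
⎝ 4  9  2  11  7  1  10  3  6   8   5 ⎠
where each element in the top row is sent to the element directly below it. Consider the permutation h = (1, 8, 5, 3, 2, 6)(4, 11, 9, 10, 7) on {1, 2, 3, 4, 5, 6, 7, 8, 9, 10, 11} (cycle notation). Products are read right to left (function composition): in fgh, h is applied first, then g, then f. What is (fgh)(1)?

7

Apply the permutations in order: h(1) = 8, then g(8) = 3, then f(3) = 7. So (fgh)(1) = 7.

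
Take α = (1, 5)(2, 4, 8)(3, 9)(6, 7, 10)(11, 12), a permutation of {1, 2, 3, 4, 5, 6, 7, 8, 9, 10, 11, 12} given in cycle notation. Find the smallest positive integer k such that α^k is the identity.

6

The disjoint cycles have lengths 3, 3, 2, 2, 2.
Since disjoint cycles commute, ord(α) = lcm(3, 3, 2, 2, 2) = 6.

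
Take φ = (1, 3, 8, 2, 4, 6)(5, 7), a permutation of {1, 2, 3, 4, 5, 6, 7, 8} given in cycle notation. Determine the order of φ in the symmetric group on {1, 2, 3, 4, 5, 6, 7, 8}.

The disjoint cycles have lengths 6, 2.
Since disjoint cycles commute, ord(φ) = lcm(6, 2) = 6.

6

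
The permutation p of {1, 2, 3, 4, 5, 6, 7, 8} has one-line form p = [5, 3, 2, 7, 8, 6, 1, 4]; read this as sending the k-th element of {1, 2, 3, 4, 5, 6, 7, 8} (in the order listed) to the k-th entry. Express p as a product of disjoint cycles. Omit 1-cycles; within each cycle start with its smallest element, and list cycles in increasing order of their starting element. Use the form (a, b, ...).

From 1: 1 → 5 → 8 → 4 → 7 → 1, closing the cycle (1, 5, 8, 4, 7).
Continuing from each remaining unvisited element yields (1, 5, 8, 4, 7)(2, 3).

(1, 5, 8, 4, 7)(2, 3)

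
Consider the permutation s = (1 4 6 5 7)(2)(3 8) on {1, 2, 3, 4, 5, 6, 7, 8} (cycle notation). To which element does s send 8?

Within (3 8), 8 ↦ 3.

3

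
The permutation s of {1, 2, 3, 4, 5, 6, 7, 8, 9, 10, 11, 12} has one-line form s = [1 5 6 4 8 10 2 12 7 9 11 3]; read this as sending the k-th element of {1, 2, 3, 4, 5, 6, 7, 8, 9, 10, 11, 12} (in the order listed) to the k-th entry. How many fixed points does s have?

3

The fixed points (elements with s(x) = x) are {1, 4, 11}, so there are 3.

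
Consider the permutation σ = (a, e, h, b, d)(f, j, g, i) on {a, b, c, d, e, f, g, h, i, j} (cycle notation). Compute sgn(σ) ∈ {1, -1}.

-1

The cycle lengths are 5, 4, 1.
A cycle is odd iff its length is even; σ has 1 even-length cycle, so sgn(σ) = (−1)^1 and σ is odd.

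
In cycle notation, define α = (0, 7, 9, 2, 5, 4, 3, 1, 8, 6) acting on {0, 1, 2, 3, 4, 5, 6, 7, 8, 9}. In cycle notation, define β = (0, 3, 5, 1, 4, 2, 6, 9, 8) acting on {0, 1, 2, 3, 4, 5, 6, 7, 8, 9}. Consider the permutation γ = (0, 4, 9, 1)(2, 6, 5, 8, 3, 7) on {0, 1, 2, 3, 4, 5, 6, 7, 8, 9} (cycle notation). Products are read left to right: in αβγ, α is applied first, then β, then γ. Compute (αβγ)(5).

6

(αβγ)(5) = γ(β(α(5))). α(5) = 4, then β(4) = 2, then γ(2) = 6, so the result is 6.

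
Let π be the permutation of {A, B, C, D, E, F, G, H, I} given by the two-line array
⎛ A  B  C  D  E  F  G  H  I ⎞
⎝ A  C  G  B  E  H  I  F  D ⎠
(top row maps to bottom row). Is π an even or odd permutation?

In disjoint-cycle form the cycle lengths are 5, 2, 1, 1.
A cycle of length ℓ contributes ℓ−1 transpositions, so π is a product of 4 + 1 = 5 transpositions — odd.

odd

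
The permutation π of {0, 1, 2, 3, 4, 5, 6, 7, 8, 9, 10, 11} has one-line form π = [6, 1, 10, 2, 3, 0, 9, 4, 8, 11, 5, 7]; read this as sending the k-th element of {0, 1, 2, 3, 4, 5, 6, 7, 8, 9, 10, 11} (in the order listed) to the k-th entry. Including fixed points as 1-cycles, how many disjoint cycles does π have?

The cycle decomposition is (0 6 9 11 7 4 3 2 10 5)(1)(8), which has 3 cycles (counting 1-cycles).

3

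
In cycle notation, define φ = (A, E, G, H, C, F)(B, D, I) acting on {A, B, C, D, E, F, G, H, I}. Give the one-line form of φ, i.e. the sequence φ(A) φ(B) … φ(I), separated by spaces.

Each element maps to the next entry in its cycle (wrapping to the front): A→E, B→D, C→F, D→I, E→G, F→A, G→H, H→C, I→B.
Listing these in domain order gives E D F I G A H C B.

E D F I G A H C B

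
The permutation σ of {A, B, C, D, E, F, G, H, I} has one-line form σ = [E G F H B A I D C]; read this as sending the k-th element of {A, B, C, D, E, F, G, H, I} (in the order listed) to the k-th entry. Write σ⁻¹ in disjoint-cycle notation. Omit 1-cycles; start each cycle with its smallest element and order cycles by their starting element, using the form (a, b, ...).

(A, F, C, I, G, B, E)(D, H)

First write σ in disjoint cycles: (A, E, B, G, I, C, F)(D, H).
The inverse reverses every cycle; in canonical form, σ⁻¹ = (A, F, C, I, G, B, E)(D, H).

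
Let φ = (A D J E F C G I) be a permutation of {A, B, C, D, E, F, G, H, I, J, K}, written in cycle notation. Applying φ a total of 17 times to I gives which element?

A

I lies in the 8-cycle (A D J E F C G I).
Powers repeat with period 8 on this cycle, and 17 mod 8 = 1, so φ^17(I) = φ^1(I).
Stepping 1 place around the cycle: I → A.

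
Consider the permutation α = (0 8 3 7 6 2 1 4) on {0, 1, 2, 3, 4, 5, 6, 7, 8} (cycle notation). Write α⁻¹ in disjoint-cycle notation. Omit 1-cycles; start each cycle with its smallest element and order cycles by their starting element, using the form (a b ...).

If α sends a → b within a cycle, α⁻¹ sends b → a; equivalently, reverse each cycle.
After reversing and putting each cycle's least element first, α⁻¹ = (0 4 1 2 6 7 3 8).

(0 4 1 2 6 7 3 8)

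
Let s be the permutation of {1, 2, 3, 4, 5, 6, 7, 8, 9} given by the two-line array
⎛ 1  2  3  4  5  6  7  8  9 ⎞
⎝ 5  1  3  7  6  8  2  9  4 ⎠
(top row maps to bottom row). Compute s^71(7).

Tracing 7 → 2 → … returns to 7 after 8 steps, so 7 lies in an 8-cycle (1 5 6 8 9 4 7 2).
On an 8-cycle, s^8 is the identity, so s^71 = s^7 there (71 ≡ 7 mod 8).
Advancing 7 steps from 7: 7 → 2 → 1 → 5 → 6 → 8 → 9 → 4.

4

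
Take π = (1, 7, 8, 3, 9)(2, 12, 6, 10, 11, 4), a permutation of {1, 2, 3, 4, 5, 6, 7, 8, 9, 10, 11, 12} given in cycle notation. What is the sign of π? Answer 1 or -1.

The cycle lengths are 6, 5, 1.
A cycle is odd iff its length is even; π has 1 even-length cycle, so sgn(π) = (−1)^1 and π is odd.

-1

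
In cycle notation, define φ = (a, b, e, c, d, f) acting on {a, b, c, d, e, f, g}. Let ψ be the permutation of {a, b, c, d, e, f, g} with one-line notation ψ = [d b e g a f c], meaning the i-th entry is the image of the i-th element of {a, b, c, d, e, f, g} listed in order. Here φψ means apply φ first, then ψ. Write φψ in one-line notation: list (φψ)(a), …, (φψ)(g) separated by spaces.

b a g f e d c

(φψ)(x) = ψ(φ(x)). Computing each image: ψ(φ(a)) = ψ(b) = b, ψ(φ(b)) = ψ(e) = a, ψ(φ(c)) = ψ(d) = g, ψ(φ(d)) = ψ(f) = f, ψ(φ(e)) = ψ(c) = e, ψ(φ(f)) = ψ(a) = d, ψ(φ(g)) = ψ(g) = c.
Hence φψ = [b a g f e d c].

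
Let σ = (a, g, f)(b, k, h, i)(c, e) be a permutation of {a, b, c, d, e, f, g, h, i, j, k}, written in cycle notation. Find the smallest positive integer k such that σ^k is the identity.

The disjoint cycles have lengths 4, 3, 2, 1, 1.
The order is lcm(4, 3, 2) = 12.

12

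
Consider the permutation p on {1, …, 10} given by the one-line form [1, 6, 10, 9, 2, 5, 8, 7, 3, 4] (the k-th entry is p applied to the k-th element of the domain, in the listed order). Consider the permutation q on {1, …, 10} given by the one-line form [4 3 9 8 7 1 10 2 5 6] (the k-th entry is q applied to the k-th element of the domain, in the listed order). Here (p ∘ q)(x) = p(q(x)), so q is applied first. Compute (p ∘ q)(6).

1

(p ∘ q)(6) = p(q(6)). q(6) = 1, then p(1) = 1. So (p ∘ q)(6) = 1.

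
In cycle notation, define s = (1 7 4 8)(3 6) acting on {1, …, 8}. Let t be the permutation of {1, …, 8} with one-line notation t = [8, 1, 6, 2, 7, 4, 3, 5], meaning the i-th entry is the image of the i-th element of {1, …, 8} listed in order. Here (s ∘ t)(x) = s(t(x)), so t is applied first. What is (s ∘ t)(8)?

5

(s ∘ t)(8) = s(t(8)). t(8) = 5, then s(5) = 5. So (s ∘ t)(8) = 5.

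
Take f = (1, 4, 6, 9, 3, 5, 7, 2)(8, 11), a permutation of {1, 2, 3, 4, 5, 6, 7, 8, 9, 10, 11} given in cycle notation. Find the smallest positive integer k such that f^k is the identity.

The disjoint cycles have lengths 8, 2, 1.
The order is lcm(8, 2) = 8.

8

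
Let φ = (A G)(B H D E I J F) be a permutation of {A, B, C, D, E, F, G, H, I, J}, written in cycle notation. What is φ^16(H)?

H lies in the 7-cycle (B H D E I J F).
On a 7-cycle, φ^7 is the identity, so φ^16 = φ^2 there (16 ≡ 2 mod 7).
Stepping 2 places around the cycle: H → D → E.

E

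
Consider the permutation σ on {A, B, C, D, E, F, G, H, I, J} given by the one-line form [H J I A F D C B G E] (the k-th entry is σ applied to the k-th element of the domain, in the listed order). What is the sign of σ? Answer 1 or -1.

In disjoint-cycle form the cycle lengths are 7, 3.
A cycle of length ℓ contributes ℓ−1 transpositions, so σ is a product of 6 + 2 = 8 transpositions — even.

1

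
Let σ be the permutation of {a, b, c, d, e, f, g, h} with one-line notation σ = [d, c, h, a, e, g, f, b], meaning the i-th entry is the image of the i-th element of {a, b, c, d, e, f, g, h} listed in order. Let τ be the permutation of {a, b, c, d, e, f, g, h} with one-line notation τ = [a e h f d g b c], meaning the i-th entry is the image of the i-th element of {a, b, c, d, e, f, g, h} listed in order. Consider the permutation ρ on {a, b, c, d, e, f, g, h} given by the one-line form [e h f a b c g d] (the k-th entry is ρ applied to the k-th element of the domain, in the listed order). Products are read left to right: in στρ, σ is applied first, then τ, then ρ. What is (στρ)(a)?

c

Chase a: σ(a) = d; τ(d) = f; ρ(f) = c. Hence (στρ)(a) = c.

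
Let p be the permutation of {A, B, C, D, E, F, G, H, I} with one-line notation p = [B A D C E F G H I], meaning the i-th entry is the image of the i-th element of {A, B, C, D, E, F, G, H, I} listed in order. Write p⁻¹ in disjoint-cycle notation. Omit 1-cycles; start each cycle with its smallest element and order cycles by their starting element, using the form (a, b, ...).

(A, B)(C, D)

First write p in disjoint cycles: (A, B)(C, D).
Reversing each cycle (and rotating so the smallest element leads) gives p⁻¹ = (A, B)(C, D).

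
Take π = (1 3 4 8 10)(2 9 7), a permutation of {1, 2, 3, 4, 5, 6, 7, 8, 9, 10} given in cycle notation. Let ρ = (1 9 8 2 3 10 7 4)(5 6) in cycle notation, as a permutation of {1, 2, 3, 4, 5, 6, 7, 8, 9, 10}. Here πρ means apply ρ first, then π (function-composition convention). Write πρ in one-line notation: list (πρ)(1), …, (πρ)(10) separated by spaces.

Chase each element through ρ then π: 1 → 9 → 7; 2 → 3 → 4; 3 → 10 → 1; 4 → 1 → 3; 5 → 6 → 6; 6 → 5 → 5; 7 → 4 → 8; 8 → 2 → 9; 9 → 8 → 10; 10 → 7 → 2.
So πρ in one-line form is 7 4 1 3 6 5 8 9 10 2.

7 4 1 3 6 5 8 9 10 2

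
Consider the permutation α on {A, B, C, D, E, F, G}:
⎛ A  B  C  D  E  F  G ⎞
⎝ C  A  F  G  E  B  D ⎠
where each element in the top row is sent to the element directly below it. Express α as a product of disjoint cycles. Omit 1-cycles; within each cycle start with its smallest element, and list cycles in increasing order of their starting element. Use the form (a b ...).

From A: A → C → F → B → A, closing the cycle (A C F B).
Repeating from the next unused element and collecting all non-trivial cycles gives (A C F B)(D G).

(A C F B)(D G)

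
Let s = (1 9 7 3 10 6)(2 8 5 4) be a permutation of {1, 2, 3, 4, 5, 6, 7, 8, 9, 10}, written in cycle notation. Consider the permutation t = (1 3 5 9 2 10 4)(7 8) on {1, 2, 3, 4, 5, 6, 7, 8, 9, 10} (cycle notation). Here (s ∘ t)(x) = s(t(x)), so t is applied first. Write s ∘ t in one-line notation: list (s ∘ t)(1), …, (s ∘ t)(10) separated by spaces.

10 6 4 9 7 1 5 3 8 2

(s ∘ t)(x) = s(t(x)). Computing each image: s(t(1)) = s(3) = 10, s(t(2)) = s(10) = 6, s(t(3)) = s(5) = 4, s(t(4)) = s(1) = 9, s(t(5)) = s(9) = 7, s(t(6)) = s(6) = 1, s(t(7)) = s(8) = 5, s(t(8)) = s(7) = 3, s(t(9)) = s(2) = 8, s(t(10)) = s(4) = 2.
Hence s ∘ t = [10 6 4 9 7 1 5 3 8 2].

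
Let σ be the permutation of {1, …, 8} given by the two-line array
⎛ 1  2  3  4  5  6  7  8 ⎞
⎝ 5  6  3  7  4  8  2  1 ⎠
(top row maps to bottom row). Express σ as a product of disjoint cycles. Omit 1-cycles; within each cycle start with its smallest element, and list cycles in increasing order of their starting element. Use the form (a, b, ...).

From 1: 1 → 5 → 4 → 7 → 2 → 6 → 8 → 1, closing the cycle (1, 5, 4, 7, 2, 6, 8).
Repeating from the next unused element and collecting all non-trivial cycles gives (1, 5, 4, 7, 2, 6, 8).

(1, 5, 4, 7, 2, 6, 8)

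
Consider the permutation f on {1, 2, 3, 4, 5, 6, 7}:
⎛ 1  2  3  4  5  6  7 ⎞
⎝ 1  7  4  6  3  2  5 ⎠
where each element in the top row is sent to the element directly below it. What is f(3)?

4

The entry below 3 in the array is 4, so f(3) = 4.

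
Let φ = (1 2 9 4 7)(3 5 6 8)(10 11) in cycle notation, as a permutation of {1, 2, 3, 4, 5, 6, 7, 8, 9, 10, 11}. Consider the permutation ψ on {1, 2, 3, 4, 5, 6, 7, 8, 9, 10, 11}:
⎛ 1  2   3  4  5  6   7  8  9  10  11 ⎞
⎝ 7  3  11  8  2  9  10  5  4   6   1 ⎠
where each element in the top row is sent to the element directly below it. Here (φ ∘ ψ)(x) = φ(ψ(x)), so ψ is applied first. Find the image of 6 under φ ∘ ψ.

4

First apply ψ: ψ(6) = 9, then φ(9) = 4. Thus (φ ∘ ψ)(6) = 4.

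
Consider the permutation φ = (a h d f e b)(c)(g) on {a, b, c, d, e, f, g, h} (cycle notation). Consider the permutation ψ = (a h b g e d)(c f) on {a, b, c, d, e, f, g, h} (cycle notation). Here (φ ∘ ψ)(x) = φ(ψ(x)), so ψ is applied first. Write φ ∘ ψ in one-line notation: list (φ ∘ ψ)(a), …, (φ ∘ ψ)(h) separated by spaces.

(φ ∘ ψ)(x) = φ(ψ(x)). Computing each image: φ(ψ(a)) = φ(h) = d, φ(ψ(b)) = φ(g) = g, φ(ψ(c)) = φ(f) = e, φ(ψ(d)) = φ(a) = h, φ(ψ(e)) = φ(d) = f, φ(ψ(f)) = φ(c) = c, φ(ψ(g)) = φ(e) = b, φ(ψ(h)) = φ(b) = a.
Hence φ ∘ ψ = [d g e h f c b a].

d g e h f c b a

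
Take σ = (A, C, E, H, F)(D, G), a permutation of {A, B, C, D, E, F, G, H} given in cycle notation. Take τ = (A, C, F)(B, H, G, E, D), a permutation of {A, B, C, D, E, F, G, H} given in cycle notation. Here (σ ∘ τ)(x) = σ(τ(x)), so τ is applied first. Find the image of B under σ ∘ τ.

(σ ∘ τ)(B) = σ(τ(B)). τ(B) = H, then σ(H) = F. So (σ ∘ τ)(B) = F.

F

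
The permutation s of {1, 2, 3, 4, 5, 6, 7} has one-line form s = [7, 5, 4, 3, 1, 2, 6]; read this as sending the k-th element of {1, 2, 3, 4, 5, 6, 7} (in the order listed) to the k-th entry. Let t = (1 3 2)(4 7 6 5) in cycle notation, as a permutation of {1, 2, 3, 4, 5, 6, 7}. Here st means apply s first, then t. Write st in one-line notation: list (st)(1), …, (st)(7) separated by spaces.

6 4 7 2 3 1 5

For each element, apply s then t: 1 → 7 → 6; 2 → 5 → 4; 3 → 4 → 7; 4 → 3 → 2; 5 → 1 → 3; 6 → 2 → 1; 7 → 6 → 5.
Collecting the images, st = [6 4 7 2 3 1 5].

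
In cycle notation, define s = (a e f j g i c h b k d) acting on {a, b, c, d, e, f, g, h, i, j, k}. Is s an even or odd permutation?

The cycle lengths are 11.
A cycle is odd iff its length is even; s has 0 even-length cycles, so sgn(s) = (−1)^0 and s is even.

even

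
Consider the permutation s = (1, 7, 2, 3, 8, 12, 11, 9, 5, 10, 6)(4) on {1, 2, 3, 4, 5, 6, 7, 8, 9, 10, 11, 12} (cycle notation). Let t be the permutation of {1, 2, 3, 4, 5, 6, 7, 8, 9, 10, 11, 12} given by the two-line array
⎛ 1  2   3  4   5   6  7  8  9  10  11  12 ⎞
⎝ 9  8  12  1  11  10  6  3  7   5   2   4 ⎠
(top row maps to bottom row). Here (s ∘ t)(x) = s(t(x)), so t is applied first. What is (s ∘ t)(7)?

1

First apply t: t(7) = 6, then s(6) = 1. Thus (s ∘ t)(7) = 1.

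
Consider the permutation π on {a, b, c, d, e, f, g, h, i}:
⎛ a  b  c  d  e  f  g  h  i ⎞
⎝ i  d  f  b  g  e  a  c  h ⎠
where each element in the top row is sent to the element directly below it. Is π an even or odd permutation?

odd

In disjoint-cycle form the cycle lengths are 7, 2.
A cycle of length ℓ contributes ℓ−1 transpositions, so π is a product of 6 + 1 = 7 transpositions — odd.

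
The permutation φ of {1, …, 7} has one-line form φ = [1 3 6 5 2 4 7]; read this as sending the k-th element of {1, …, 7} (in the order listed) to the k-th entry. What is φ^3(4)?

3

Tracing 4 → 5 → … returns to 4 after 5 steps, so 4 lies in a 5-cycle (2 3 6 4 5).
Stepping 3 places around the cycle: 4 → 5 → 2 → 3.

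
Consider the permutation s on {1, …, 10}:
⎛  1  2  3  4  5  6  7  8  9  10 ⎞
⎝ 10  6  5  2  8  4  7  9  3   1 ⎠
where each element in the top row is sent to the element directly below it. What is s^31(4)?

2

Tracing 4 → 2 → … returns to 4 after 3 steps, so 4 lies in a 3-cycle (2, 6, 4).
Powers repeat with period 3 on this cycle, and 31 mod 3 = 1, so s^31(4) = s^1(4).
Advancing 1 step from 4: 4 → 2.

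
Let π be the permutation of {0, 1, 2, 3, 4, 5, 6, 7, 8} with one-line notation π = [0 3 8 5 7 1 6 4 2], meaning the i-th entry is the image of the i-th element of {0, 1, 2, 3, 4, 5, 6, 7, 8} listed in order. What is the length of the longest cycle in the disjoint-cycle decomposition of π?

3

Decomposing into disjoint cycles gives (1 3 5)(2 8)(4 7); the longest has length 3.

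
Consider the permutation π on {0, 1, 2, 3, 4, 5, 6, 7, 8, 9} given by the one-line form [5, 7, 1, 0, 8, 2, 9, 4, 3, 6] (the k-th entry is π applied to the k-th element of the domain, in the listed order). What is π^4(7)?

Tracing 7 → 4 → … returns to 7 after 8 steps, so 7 lies in an 8-cycle (0 5 2 1 7 4 8 3).
Stepping 4 places around the cycle: 7 → 4 → 8 → 3 → 0.

0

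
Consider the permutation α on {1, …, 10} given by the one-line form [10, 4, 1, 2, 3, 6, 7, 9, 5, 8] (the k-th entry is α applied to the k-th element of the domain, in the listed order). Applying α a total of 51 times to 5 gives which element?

Tracing 5 → 3 → … returns to 5 after 6 steps, so 5 lies in a 6-cycle (1, 10, 8, 9, 5, 3).
Since the cycle has length 6, α^51 acts on it the same as α^3 (51 mod 6 = 3).
Advancing 3 steps from 5: 5 → 3 → 1 → 10.

10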